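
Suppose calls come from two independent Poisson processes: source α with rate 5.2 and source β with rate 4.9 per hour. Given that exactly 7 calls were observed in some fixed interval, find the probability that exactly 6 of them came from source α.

0.0633

Given the total, each event is independently from source α with probability p = λ_α/(λ_α+λ_β) = 5.2/10.1 ≈ 0.5149.
So K ~ Binomial(7, 5.2/10.1): P(K = 6) = C(7,6) · (5.2/10.1)^6 · (4.9/10.1)^1 ≈ 0.0633.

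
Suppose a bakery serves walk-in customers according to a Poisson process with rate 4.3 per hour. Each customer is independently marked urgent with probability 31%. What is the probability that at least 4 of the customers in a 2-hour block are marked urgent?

0.2784

Thinning: the customers that are marked urgent themselves form a Poisson process with rate 0.31 × 4.3 = 1.333 per hour.
Over the interval, μ = 1.333 × 2 = 2.666 (a 2-hour block = 2 hours).
P(N ≥ 4) = 1 − P(N ≤ 3) ≈ 0.2784.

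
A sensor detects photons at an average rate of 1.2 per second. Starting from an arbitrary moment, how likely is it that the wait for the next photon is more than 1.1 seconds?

The wait for the next event is exponential with rate λ = 1.2 per second.
P(T > 1.1) = e^(−λt) = e^(−1.2 × 1.1) = e^(−1.32) ≈ 0.2671.

0.2671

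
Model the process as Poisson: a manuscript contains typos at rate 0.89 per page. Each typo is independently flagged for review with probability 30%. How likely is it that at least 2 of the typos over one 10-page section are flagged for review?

Thinning: the typos that are flagged for review themselves form a Poisson process with rate 0.3 × 0.89 = 0.267 per page.
Over the interval, μ = 0.267 × 10 = 2.67 (a 10-page section = 10 pages).
P(N ≥ 2) = 1 − P(N ≤ 1) ≈ 0.7458.

0.7458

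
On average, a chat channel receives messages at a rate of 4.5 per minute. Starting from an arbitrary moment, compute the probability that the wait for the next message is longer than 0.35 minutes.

The wait for the next event is exponential with rate λ = 4.5 per minute.
P(T > 0.35) = e^(−λt) = e^(−4.5 × 0.35) = e^(−1.575) ≈ 0.2070.

0.2070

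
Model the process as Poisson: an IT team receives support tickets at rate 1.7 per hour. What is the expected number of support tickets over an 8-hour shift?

E[N] = λt = 1.7 × 8 = 13.6 (an 8-hour shift = 8 hours).

13.6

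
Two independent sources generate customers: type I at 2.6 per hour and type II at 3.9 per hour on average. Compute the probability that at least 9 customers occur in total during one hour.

0.2084

Independent Poisson processes superpose: combined rate λ = 2.6 + 3.9 = 6.5 per hour.
So μ = 6.5.
P(N ≥ 9) = 1 − P(N ≤ 8) ≈ 0.2084.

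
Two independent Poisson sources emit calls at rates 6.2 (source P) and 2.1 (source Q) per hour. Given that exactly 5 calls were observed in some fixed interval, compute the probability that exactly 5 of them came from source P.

Given the total, each event is independently from source P with probability p = λ_P/(λ_P+λ_Q) = 6.2/8.3 ≈ 0.7470.
So K ~ Binomial(5, 6.2/8.3): P(K = 5) = C(5,5) · (6.2/8.3)^5 · (2.1/8.3)^0 ≈ 0.2326.

0.2326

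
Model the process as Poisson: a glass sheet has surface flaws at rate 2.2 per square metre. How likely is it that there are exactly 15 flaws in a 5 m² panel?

0.0534

Over the interval, μ = 2.2 × 5 = 11 (a 5 m² panel = 5 square metres).
P(N = 15) = e^(−μ) μ^15/15! = e^(−11) · 11^15/1307674368000 ≈ 0.0534.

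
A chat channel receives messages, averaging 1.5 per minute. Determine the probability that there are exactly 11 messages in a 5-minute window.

Over the interval, μ = 1.5 × 5 = 7.5 (a 5-minute window = 5 minutes).
P(N = 11) = e^(−μ) μ^11/11! = e^(−7.5) · 7.5^11/39916800 ≈ 0.0585.

0.0585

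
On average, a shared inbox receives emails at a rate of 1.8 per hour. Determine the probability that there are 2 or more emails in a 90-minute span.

Over the interval, μ = 1.8 × 1.5 = 2.7 (a 90-minute span = 1.5 hours).
P(N ≥ 2) = 1 − P(N ≤ 1) = 1 − Σ_{j=0}^{1} e^(−μ) μ^j/j! ≈ 0.7513.

0.7513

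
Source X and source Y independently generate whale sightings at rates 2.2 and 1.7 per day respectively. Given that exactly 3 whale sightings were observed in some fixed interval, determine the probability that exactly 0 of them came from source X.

Given the total, each event is independently from source X with probability p = λ_X/(λ_X+λ_Y) = 2.2/3.9 ≈ 0.5641.
So K ~ Binomial(3, 2.2/3.9): P(K = 0) = C(3,0) · (2.2/3.9)^0 · (1.7/3.9)^3 ≈ 0.0828.

0.0828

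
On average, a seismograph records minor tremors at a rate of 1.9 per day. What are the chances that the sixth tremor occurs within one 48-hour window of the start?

0.1844

Over the interval, μ = 1.9 × 2 = 3.8 (a 48-hour window = 2 days).
The sixth arrival falls in the interval iff at least 6 events occur there: P(S_6 ≤ t) = P(N ≥ 6) = 1 − P(N ≤ 5) ≈ 0.1844.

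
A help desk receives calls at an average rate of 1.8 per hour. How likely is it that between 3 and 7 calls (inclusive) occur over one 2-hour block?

Over the interval, μ = 1.8 × 2 = 3.6 (a 2-hour block = 2 hours).
P(3 ≤ N ≤ 7) = Σ_{j=3}^{7} e^(−3.6) · 3.6^j/j! ≈ 0.6665.

0.6665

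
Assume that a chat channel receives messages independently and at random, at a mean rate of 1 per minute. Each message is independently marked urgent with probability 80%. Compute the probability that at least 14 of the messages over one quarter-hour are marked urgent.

0.3185

Thinning: the messages that are marked urgent themselves form a Poisson process with rate 0.8 × 1 = 0.8 per minute.
Over the interval, μ = 0.8 × 15 = 12 (a quarter-hour = 15 minutes).
P(N ≥ 14) = 1 − P(N ≤ 13) ≈ 0.3185.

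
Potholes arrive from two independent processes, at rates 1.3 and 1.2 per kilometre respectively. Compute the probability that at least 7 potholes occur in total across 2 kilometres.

Independent Poisson processes superpose: combined rate λ = 1.3 + 1.2 = 2.5 per kilometre.
Over the interval, μ = 2.5 × 2 = 5 (2 kilometres).
P(N ≥ 7) = 1 − P(N ≤ 6) ≈ 0.2378.

0.2378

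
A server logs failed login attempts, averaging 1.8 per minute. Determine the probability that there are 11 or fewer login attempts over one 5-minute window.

0.8030

Over the interval, μ = 1.8 × 5 = 9 (a 5-minute window = 5 minutes).
P(N ≤ 11) = Σ_{j=0}^{11} e^(−μ) μ^j/j! ≈ 0.8030.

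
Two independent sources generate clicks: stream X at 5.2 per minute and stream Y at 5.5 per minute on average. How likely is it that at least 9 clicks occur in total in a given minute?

Independent Poisson processes superpose: combined rate λ = 5.2 + 5.5 = 10.7 per minute.
So μ = 10.7.
P(N ≥ 9) = 1 − P(N ≤ 8) ≈ 0.7403.

0.7403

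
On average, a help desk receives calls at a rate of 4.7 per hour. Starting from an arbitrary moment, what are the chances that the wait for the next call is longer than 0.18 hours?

0.4291

The wait for the next event is exponential with rate λ = 4.7 per hour.
P(T > 0.18) = e^(−λt) = e^(−4.7 × 0.18) = e^(−0.846) ≈ 0.4291.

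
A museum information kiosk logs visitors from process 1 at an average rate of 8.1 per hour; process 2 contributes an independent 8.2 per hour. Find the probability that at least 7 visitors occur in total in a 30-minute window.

Independent Poisson processes superpose: combined rate λ = 8.1 + 8.2 = 16.3 per hour.
Over the interval, μ = 16.3 × 0.5 = 8.15 (a 30-minute window = 0.5 hours).
P(N ≥ 7) = 1 − P(N ≤ 6) ≈ 0.7046.

0.7046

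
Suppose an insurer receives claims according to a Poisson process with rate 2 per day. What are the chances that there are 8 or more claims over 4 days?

Over the interval, μ = 2 × 4 = 8 (4 days).
P(N ≥ 8) = 1 − P(N ≤ 7) = 1 − Σ_{j=0}^{7} e^(−μ) μ^j/j! ≈ 0.5470.

0.5470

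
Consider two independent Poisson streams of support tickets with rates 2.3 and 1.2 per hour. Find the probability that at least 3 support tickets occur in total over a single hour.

0.6792

Independent Poisson processes superpose: combined rate λ = 2.3 + 1.2 = 3.5 per hour.
So μ = 3.5.
P(N ≥ 3) = 1 − P(N ≤ 2) ≈ 0.6792.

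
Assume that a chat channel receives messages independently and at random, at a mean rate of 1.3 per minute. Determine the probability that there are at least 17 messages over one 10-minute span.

0.1645

Over the interval, μ = 1.3 × 10 = 13 (a 10-minute span = 10 minutes).
P(N ≥ 17) = 1 − P(N ≤ 16) = 1 − Σ_{j=0}^{16} e^(−μ) μ^j/j! ≈ 0.1645.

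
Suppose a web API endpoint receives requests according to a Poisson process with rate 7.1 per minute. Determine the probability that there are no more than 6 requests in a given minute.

With mean μ = 7.1 per minute,
P(N ≤ 6) = Σ_{j=0}^{6} e^(−μ) μ^j/j! ≈ 0.4349.

0.4349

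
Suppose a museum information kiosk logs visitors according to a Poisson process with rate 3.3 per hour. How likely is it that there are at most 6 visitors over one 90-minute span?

0.7695

Over the interval, μ = 3.3 × 1.5 = 4.95 (a 90-minute span = 1.5 hours).
P(N ≤ 6) = Σ_{j=0}^{6} e^(−μ) μ^j/j! ≈ 0.7695.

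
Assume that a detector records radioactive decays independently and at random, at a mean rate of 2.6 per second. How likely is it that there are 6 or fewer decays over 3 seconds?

Over the interval, μ = 2.6 × 3 = 7.8 (3 seconds).
P(N ≤ 6) = Σ_{j=0}^{6} e^(−μ) μ^j/j! ≈ 0.3384.

0.3384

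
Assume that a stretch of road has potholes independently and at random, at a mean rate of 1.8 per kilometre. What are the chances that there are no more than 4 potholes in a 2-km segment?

Over the interval, μ = 1.8 × 2 = 3.6 (a 2-km segment = 2 kilometres).
P(N ≤ 4) = Σ_{j=0}^{4} e^(−μ) μ^j/j! ≈ 0.7064.

0.7064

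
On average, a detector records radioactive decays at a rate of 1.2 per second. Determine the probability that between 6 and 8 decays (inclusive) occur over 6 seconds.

0.4268

Over the interval, μ = 1.2 × 6 = 7.2 (6 seconds).
P(6 ≤ N ≤ 8) = Σ_{j=6}^{8} e^(−7.2) · 7.2^j/j! ≈ 0.4268.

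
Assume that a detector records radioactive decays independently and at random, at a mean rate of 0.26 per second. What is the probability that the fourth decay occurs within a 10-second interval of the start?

Over the interval, μ = 0.26 × 10 = 2.6 (a 10-second interval = 10 seconds).
The fourth arrival falls in the interval iff at least 4 events occur there: P(S_4 ≤ t) = P(N ≥ 4) = 1 − P(N ≤ 3) ≈ 0.2640.

0.2640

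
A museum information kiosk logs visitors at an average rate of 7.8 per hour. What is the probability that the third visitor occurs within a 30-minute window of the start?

Over the interval, μ = 7.8 × 0.5 = 3.9 (a 30-minute window = 0.5 hours).
The third arrival falls in the interval iff at least 3 events occur there: P(S_3 ≤ t) = P(N ≥ 3) = 1 − P(N ≤ 2) ≈ 0.7469.

0.7469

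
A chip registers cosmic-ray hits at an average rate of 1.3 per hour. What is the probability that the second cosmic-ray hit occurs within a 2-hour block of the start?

0.7326

Over the interval, μ = 1.3 × 2 = 2.6 (a 2-hour block = 2 hours).
The second arrival falls in the interval iff at least 2 events occur there: P(S_2 ≤ t) = P(N ≥ 2) = 1 − P(N ≤ 1) ≈ 0.7326.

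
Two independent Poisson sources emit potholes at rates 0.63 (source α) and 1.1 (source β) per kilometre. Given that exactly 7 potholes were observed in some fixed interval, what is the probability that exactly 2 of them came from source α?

Given the total, each event is independently from source α with probability p = λ_α/(λ_α+λ_β) = 0.63/1.73 ≈ 0.3642.
So K ~ Binomial(7, 0.63/1.73): P(K = 2) = C(7,2) · (0.63/1.73)^2 · (1.1/1.73)^5 ≈ 0.2894.

0.2894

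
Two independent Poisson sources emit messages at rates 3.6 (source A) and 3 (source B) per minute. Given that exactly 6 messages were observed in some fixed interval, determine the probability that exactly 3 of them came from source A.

Given the total, each event is independently from source A with probability p = λ_A/(λ_A+λ_B) = 3.6/6.6 ≈ 0.5455.
So K ~ Binomial(6, 3.6/6.6): P(K = 3) = C(6,3) · (3.6/6.6)^3 · (3/6.6)^3 ≈ 0.3048.

0.3048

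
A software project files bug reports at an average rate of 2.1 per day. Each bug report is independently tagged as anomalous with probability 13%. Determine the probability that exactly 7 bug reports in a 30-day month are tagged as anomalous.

Thinning: the bug reports that are tagged as anomalous themselves form a Poisson process with rate 0.13 × 2.1 = 0.273 per day.
Over the interval, μ = 0.273 × 30 = 8.19 (a 30-day month = 30 days).
P(N = 7) = e^(−8.19) · 8.19^7/7! ≈ 0.1360.

0.1360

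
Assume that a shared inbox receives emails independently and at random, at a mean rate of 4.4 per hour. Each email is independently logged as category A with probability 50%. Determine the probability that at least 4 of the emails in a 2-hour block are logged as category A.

0.6406

Thinning: the emails that are logged as category A themselves form a Poisson process with rate 0.5 × 4.4 = 2.2 per hour.
Over the interval, μ = 2.2 × 2 = 4.4 (a 2-hour block = 2 hours).
P(N ≥ 4) = 1 − P(N ≤ 3) ≈ 0.6406.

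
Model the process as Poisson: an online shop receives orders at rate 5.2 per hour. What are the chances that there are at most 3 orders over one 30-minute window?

0.7360

Over the interval, μ = 5.2 × 0.5 = 2.6 (a 30-minute window = 0.5 hours).
P(N ≤ 3) = Σ_{j=0}^{3} e^(−μ) μ^j/j! ≈ 0.7360.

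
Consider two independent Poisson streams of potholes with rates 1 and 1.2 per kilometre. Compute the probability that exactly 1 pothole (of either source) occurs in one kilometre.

Independent Poisson processes superpose: combined rate λ = 1 + 1.2 = 2.2 per kilometre.
So μ = 2.2.
P(N = 1) = e^(−2.2) · 2.2^1/1! ≈ 0.2438.

0.2438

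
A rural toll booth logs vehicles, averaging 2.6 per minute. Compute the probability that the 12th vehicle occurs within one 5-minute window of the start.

0.6468

Over the interval, μ = 2.6 × 5 = 13 (a 5-minute window = 5 minutes).
The 12th arrival falls in the interval iff at least 12 events occur there: P(S_12 ≤ t) = P(N ≥ 12) = 1 − P(N ≤ 11) ≈ 0.6468.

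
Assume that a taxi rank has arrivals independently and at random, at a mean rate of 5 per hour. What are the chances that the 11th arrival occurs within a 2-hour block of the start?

Over the interval, μ = 5 × 2 = 10 (a 2-hour block = 2 hours).
The 11th arrival falls in the interval iff at least 11 events occur there: P(S_11 ≤ t) = P(N ≥ 11) = 1 − P(N ≤ 10) ≈ 0.4170.

0.4170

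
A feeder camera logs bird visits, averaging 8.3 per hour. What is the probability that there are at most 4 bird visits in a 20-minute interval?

0.8528

Over the interval, μ = 8.3 × 1/3 ≈ 2.76667 (a 20-minute interval = 1/3 hours).
P(N ≤ 4) = Σ_{j=0}^{4} e^(−μ) μ^j/j! ≈ 0.8528.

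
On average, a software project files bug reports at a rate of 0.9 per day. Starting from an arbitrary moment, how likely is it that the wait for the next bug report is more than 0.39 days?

0.7040

The wait for the next event is exponential with rate λ = 0.9 per day.
P(T > 0.39) = e^(−λt) = e^(−0.9 × 0.39) = e^(−0.351) ≈ 0.7040.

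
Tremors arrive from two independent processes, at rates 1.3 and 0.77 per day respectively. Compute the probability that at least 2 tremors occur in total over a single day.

0.6126

Independent Poisson processes superpose: combined rate λ = 1.3 + 0.77 = 2.07 per day.
So μ = 2.07.
P(N ≥ 2) = 1 − P(N ≤ 1) ≈ 0.6126.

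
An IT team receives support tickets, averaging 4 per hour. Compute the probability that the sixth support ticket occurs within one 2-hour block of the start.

0.8088

Over the interval, μ = 4 × 2 = 8 (a 2-hour block = 2 hours).
The sixth arrival falls in the interval iff at least 6 events occur there: P(S_6 ≤ t) = P(N ≥ 6) = 1 − P(N ≤ 5) ≈ 0.8088.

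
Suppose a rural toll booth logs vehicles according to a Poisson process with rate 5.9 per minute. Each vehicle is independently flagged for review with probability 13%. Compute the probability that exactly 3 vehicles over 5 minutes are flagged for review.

0.2031

Thinning: the vehicles that are flagged for review themselves form a Poisson process with rate 0.13 × 5.9 = 0.767 per minute.
Over the interval, μ = 0.767 × 5 = 3.835 (5 minutes).
P(N = 3) = e^(−3.835) · 3.835^3/3! ≈ 0.2031.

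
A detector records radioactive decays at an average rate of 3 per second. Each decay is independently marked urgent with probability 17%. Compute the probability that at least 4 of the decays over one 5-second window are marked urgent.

0.2532

Thinning: the decays that are marked urgent themselves form a Poisson process with rate 0.17 × 3 = 0.51 per second.
Over the interval, μ = 0.51 × 5 = 2.55 (a 5-second window = 5 seconds).
P(N ≥ 4) = 1 − P(N ≤ 3) ≈ 0.2532.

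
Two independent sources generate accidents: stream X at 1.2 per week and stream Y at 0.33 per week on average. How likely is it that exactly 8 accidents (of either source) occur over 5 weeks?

0.1385

Independent Poisson processes superpose: combined rate λ = 1.2 + 0.33 = 1.53 per week.
Over the interval, μ = 1.53 × 5 = 7.65 (5 weeks).
P(N = 8) = e^(−7.65) · 7.65^8/8! ≈ 0.1385.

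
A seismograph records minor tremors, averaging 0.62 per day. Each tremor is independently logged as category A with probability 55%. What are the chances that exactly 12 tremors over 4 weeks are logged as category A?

0.0855

Thinning: the tremors that are logged as category A themselves form a Poisson process with rate 0.55 × 0.62 = 0.341 per day.
Over the interval, μ = 0.341 × 28 = 9.548 (4 weeks = 28 days).
P(N = 12) = e^(−9.548) · 9.548^12/12! ≈ 0.0855.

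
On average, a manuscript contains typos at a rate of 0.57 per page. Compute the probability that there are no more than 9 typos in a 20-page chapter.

0.2987

Over the interval, μ = 0.57 × 20 = 11.4 (a 20-page chapter = 20 pages).
P(N ≤ 9) = Σ_{j=0}^{9} e^(−μ) μ^j/j! ≈ 0.2987.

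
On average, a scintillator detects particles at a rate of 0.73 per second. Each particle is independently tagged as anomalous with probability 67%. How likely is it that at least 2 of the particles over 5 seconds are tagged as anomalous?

0.7013

Thinning: the particles that are tagged as anomalous themselves form a Poisson process with rate 0.67 × 0.73 = 0.4891 per second.
Over the interval, μ = 0.4891 × 5 = 2.4455 (5 seconds).
P(N ≥ 2) = 1 − P(N ≤ 1) ≈ 0.7013.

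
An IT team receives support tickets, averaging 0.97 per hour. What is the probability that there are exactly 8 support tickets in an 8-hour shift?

0.1391

Over the interval, μ = 0.97 × 8 = 7.76 (an 8-hour shift = 8 hours).
P(N = 8) = e^(−μ) μ^8/8! = e^(−7.76) · 7.76^8/40320 ≈ 0.1391.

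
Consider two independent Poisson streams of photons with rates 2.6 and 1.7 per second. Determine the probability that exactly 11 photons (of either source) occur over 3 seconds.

0.1030

Independent Poisson processes superpose: combined rate λ = 2.6 + 1.7 = 4.3 per second.
Over the interval, μ = 4.3 × 3 = 12.9 (3 seconds).
P(N = 11) = e^(−12.9) · 12.9^11/11! ≈ 0.1030.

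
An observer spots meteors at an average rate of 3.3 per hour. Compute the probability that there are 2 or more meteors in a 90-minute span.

Over the interval, μ = 3.3 × 1.5 = 4.95 (a 90-minute span = 1.5 hours).
P(N ≥ 2) = 1 − P(N ≤ 1) = 1 − Σ_{j=0}^{1} e^(−μ) μ^j/j! ≈ 0.9579.

0.9579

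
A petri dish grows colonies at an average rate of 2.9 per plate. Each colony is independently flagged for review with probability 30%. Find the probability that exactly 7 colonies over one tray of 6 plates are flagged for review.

Thinning: the colonies that are flagged for review themselves form a Poisson process with rate 0.3 × 2.9 = 0.87 per plate.
Over the interval, μ = 0.87 × 6 = 5.22 (a tray of 6 plates = 6 plates).
P(N = 7) = e^(−5.22) · 5.22^7/7! ≈ 0.1133.

0.1133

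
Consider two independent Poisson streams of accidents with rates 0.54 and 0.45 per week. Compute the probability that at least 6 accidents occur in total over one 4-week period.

0.2086

Independent Poisson processes superpose: combined rate λ = 0.54 + 0.45 = 0.99 per week.
Over the interval, μ = 0.99 × 4 = 3.96 (a 4-week period = 4 weeks).
P(N ≥ 6) = 1 − P(N ≤ 5) ≈ 0.2086.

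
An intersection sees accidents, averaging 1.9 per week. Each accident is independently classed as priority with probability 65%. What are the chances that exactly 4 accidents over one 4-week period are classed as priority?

Thinning: the accidents that are classed as priority themselves form a Poisson process with rate 0.65 × 1.9 = 1.235 per week.
Over the interval, μ = 1.235 × 4 = 4.94 (a 4-week period = 4 weeks).
P(N = 4) = e^(−4.94) · 4.94^4/4! ≈ 0.1775.

0.1775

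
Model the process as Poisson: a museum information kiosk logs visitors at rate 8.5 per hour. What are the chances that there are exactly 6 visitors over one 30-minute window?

Over the interval, μ = 8.5 × 0.5 = 4.25 (a 30-minute window = 0.5 hours).
P(N = 6) = e^(−μ) μ^6/6! = e^(−4.25) · 4.25^6/720 ≈ 0.1167.

0.1167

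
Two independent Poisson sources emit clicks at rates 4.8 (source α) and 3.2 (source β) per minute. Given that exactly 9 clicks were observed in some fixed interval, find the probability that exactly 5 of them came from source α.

0.2508

Given the total, each event is independently from source α with probability p = λ_α/(λ_α+λ_β) = 4.8/8 = 0.6000.
So K ~ Binomial(9, 4.8/8): P(K = 5) = C(9,5) · (4.8/8)^5 · (3.2/8)^4 ≈ 0.2508.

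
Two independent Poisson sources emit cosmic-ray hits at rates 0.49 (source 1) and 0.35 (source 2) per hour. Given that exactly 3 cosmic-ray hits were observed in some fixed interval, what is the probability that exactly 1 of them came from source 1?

Given the total, each event is independently from source 1 with probability p = λ_1/(λ_1+λ_2) = 0.49/0.84 ≈ 0.5833.
So K ~ Binomial(3, 0.49/0.84): P(K = 1) = C(3,1) · (0.49/0.84)^1 · (0.35/0.84)^2 ≈ 0.3038.

0.3038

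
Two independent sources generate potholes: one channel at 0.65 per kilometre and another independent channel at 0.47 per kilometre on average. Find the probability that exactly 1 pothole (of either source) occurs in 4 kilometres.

0.0508

Independent Poisson processes superpose: combined rate λ = 0.65 + 0.47 = 1.12 per kilometre.
Over the interval, μ = 1.12 × 4 = 4.48 (4 kilometres).
P(N = 1) = e^(−4.48) · 4.48^1/1! ≈ 0.0508.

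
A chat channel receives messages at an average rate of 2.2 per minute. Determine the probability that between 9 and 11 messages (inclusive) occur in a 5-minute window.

Over the interval, μ = 2.2 × 5 = 11 (a 5-minute window = 5 minutes).
P(9 ≤ N ≤ 11) = Σ_{j=9}^{11} e^(−11) · 11^j/j! ≈ 0.3473.

0.3473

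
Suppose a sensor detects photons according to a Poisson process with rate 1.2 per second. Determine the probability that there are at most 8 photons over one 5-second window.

Over the interval, μ = 1.2 × 5 = 6 (a 5-second window = 5 seconds).
P(N ≤ 8) = Σ_{j=0}^{8} e^(−μ) μ^j/j! ≈ 0.8472.

0.8472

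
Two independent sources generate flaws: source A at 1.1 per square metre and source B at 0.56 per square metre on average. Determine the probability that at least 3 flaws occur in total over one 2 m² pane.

0.6446

Independent Poisson processes superpose: combined rate λ = 1.1 + 0.56 = 1.66 per square metre.
Over the interval, μ = 1.66 × 2 = 3.32 (a 2 m² pane = 2 square metres).
P(N ≥ 3) = 1 − P(N ≤ 2) ≈ 0.6446.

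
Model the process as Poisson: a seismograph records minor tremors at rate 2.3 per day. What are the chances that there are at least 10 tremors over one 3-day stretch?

0.1595

Over the interval, μ = 2.3 × 3 = 6.9 (a 3-day stretch = 3 days).
P(N ≥ 10) = 1 − P(N ≤ 9) = 1 − Σ_{j=0}^{9} e^(−μ) μ^j/j! ≈ 0.1595.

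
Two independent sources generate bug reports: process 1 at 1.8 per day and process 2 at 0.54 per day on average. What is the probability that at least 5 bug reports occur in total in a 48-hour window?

0.5017

Independent Poisson processes superpose: combined rate λ = 1.8 + 0.54 = 2.34 per day.
Over the interval, μ = 2.34 × 2 = 4.68 (a 48-hour window = 2 days).
P(N ≥ 5) = 1 − P(N ≤ 4) ≈ 0.5017.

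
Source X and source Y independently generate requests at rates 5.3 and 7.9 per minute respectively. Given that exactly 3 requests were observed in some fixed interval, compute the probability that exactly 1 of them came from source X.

Given the total, each event is independently from source X with probability p = λ_X/(λ_X+λ_Y) = 5.3/13.2 ≈ 0.4015.
So K ~ Binomial(3, 5.3/13.2): P(K = 1) = C(3,1) · (5.3/13.2)^1 · (7.9/13.2)^2 ≈ 0.4314.

0.4314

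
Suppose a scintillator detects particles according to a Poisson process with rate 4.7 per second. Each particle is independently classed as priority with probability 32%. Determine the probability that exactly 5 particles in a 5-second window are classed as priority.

Thinning: the particles that are classed as priority themselves form a Poisson process with rate 0.32 × 4.7 = 1.504 per second.
Over the interval, μ = 1.504 × 5 = 7.52 (a 5-second window = 5 seconds).
P(N = 5) = e^(−7.52) · 7.52^5/5! ≈ 0.1086.

0.1086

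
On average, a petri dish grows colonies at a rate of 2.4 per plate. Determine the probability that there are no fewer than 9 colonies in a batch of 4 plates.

Over the interval, μ = 2.4 × 4 = 9.6 (a batch of 4 plates = 4 plates).
P(N ≥ 9) = 1 − P(N ≤ 8) = 1 − Σ_{j=0}^{8} e^(−μ) μ^j/j! ≈ 0.6204.

0.6204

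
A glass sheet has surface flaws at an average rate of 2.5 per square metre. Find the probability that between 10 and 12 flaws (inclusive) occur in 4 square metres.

Over the interval, μ = 2.5 × 4 = 10 (4 square metres).
P(10 ≤ N ≤ 12) = Σ_{j=10}^{12} e^(−10) · 10^j/j! ≈ 0.3336.

0.3336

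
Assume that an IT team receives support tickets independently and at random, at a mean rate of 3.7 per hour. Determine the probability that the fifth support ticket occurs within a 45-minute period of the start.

Over the interval, μ = 3.7 × 0.75 = 2.775 (a 45-minute period = 0.75 hours).
The fifth arrival falls in the interval iff at least 5 events occur there: P(S_5 ≤ t) = P(N ≥ 5) = 1 − P(N ≤ 4) ≈ 0.1485.

0.1485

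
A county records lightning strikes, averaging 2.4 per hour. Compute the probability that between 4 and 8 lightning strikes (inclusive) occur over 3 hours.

0.6308

Over the interval, μ = 2.4 × 3 = 7.2 (3 hours).
P(4 ≤ N ≤ 8) = Σ_{j=4}^{8} e^(−7.2) · 7.2^j/j! ≈ 0.6308.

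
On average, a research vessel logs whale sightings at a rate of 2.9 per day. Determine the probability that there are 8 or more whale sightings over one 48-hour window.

0.2290

Over the interval, μ = 2.9 × 2 = 5.8 (a 48-hour window = 2 days).
P(N ≥ 8) = 1 − P(N ≤ 7) = 1 − Σ_{j=0}^{7} e^(−μ) μ^j/j! ≈ 0.2290.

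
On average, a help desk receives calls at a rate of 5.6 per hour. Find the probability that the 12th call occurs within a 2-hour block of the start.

Over the interval, μ = 5.6 × 2 = 11.2 (a 2-hour block = 2 hours).
The 12th arrival falls in the interval iff at least 12 events occur there: P(S_12 ≤ t) = P(N ≥ 12) = 1 − P(N ≤ 11) ≈ 0.4446.

0.4446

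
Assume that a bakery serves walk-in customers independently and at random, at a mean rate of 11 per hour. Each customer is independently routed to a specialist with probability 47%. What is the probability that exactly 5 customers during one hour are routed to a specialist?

0.1750

Thinning: the customers that are routed to a specialist themselves form a Poisson process with rate 0.47 × 11 = 5.17 per hour.
So μ = 5.17.
P(N = 5) = e^(−5.17) · 5.17^5/5! ≈ 0.1750.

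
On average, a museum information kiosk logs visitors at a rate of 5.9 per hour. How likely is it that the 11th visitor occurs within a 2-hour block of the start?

0.6315

Over the interval, μ = 5.9 × 2 = 11.8 (a 2-hour block = 2 hours).
The 11th arrival falls in the interval iff at least 11 events occur there: P(S_11 ≤ t) = P(N ≥ 11) = 1 − P(N ≤ 10) ≈ 0.6315.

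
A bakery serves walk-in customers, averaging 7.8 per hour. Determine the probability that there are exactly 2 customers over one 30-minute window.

0.1539

Over the interval, μ = 7.8 × 0.5 = 3.9 (a 30-minute window = 0.5 hours).
P(N = 2) = e^(−μ) μ^2/2! = e^(−3.9) · 3.9^2/2 ≈ 0.1539.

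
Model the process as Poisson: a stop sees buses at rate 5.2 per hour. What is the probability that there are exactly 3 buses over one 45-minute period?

0.2001

Over the interval, μ = 5.2 × 0.75 = 3.9 (a 45-minute period = 0.75 hours).
P(N = 3) = e^(−μ) μ^3/3! = e^(−3.9) · 3.9^3/6 ≈ 0.2001.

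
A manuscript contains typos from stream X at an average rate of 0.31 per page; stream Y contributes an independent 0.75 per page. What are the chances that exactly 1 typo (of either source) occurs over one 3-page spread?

0.1322

Independent Poisson processes superpose: combined rate λ = 0.31 + 0.75 = 1.06 per page.
Over the interval, μ = 1.06 × 3 = 3.18 (a 3-page spread = 3 pages).
P(N = 1) = e^(−3.18) · 3.18^1/1! ≈ 0.1322.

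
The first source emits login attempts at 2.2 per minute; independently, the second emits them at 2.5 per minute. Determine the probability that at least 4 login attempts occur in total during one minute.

Independent Poisson processes superpose: combined rate λ = 2.2 + 2.5 = 4.7 per minute.
So μ = 4.7.
P(N ≥ 4) = 1 − P(N ≤ 3) ≈ 0.6903.

0.6903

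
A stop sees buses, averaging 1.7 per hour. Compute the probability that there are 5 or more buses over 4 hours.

0.8080

Over the interval, μ = 1.7 × 4 = 6.8 (4 hours).
P(N ≥ 5) = 1 − P(N ≤ 4) = 1 − Σ_{j=0}^{4} e^(−μ) μ^j/j! ≈ 0.8080.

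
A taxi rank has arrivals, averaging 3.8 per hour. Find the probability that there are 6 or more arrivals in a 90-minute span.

Over the interval, μ = 3.8 × 1.5 = 5.7 (a 90-minute span = 1.5 hours).
P(N ≥ 6) = 1 − P(N ≤ 5) = 1 − Σ_{j=0}^{5} e^(−μ) μ^j/j! ≈ 0.5050.

0.5050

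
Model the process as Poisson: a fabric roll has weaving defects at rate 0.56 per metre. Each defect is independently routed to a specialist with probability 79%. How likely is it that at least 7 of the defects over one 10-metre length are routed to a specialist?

0.1593

Thinning: the defects that are routed to a specialist themselves form a Poisson process with rate 0.79 × 0.56 = 0.4424 per metre.
Over the interval, μ = 0.4424 × 10 = 4.424 (a 10-metre length = 10 metres).
P(N ≥ 7) = 1 − P(N ≤ 6) ≈ 0.1593.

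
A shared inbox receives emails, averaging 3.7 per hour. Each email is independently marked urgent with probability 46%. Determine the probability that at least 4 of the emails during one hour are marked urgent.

0.0935

Thinning: the emails that are marked urgent themselves form a Poisson process with rate 0.46 × 3.7 = 1.702 per hour.
So μ = 1.702.
P(N ≥ 4) = 1 − P(N ≤ 3) ≈ 0.0935.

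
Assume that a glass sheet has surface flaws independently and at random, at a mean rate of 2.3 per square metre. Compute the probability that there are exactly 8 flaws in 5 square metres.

Over the interval, μ = 2.3 × 5 = 11.5 (5 square metres).
P(N = 8) = e^(−μ) μ^8/8! = e^(−11.5) · 11.5^8/40320 ≈ 0.0769.

0.0769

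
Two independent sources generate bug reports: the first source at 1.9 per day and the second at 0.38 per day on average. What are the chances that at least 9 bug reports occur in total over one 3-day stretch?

Independent Poisson processes superpose: combined rate λ = 1.9 + 0.38 = 2.28 per day.
Over the interval, μ = 2.28 × 3 = 6.84 (a 3-day stretch = 3 days).
P(N ≥ 9) = 1 − P(N ≤ 8) ≈ 0.2503.

0.2503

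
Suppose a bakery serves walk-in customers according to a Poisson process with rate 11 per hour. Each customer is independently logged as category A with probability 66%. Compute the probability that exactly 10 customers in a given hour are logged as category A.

Thinning: the customers that are logged as category A themselves form a Poisson process with rate 0.66 × 11 = 7.26 per hour.
So μ = 7.26.
P(N = 10) = e^(−7.26) · 7.26^10/10! ≈ 0.0788.

0.0788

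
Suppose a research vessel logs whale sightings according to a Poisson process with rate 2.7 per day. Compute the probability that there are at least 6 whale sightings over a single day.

0.0567

With mean μ = 2.7 per day,
P(N ≥ 6) = 1 − P(N ≤ 5) = 1 − Σ_{j=0}^{5} e^(−μ) μ^j/j! ≈ 0.0567.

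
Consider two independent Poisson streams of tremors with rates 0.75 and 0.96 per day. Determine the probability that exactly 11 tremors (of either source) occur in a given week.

Independent Poisson processes superpose: combined rate λ = 0.75 + 0.96 = 1.71 per day.
Over the interval, μ = 1.71 × 7 = 11.97 (a week = 7 days).
P(N = 11) = e^(−11.97) · 11.97^11/11! ≈ 0.1147.

0.1147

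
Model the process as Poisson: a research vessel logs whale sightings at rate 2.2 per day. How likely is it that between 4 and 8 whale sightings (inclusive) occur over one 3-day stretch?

0.6744

Over the interval, μ = 2.2 × 3 = 6.6 (a 3-day stretch = 3 days).
P(4 ≤ N ≤ 8) = Σ_{j=4}^{8} e^(−6.6) · 6.6^j/j! ≈ 0.6744.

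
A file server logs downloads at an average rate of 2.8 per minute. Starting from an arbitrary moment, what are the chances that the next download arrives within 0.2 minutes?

0.4288

Inter-arrival times are exponential with rate λ = 2.8 per minute.
P(T ≤ 0.2) = 1 − e^(−λt) = 1 − e^(−2.8 × 0.2) = 1 − e^(−0.56) ≈ 0.4288.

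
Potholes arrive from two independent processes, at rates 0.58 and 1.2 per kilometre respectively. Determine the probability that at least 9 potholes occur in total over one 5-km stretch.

Independent Poisson processes superpose: combined rate λ = 0.58 + 1.2 = 1.78 per kilometre.
Over the interval, μ = 1.78 × 5 = 8.9 (a 5-km stretch = 5 kilometres).
P(N ≥ 9) = 1 − P(N ≤ 8) ≈ 0.5311.

0.5311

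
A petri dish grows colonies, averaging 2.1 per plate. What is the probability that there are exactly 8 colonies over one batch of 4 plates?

0.1382

Over the interval, μ = 2.1 × 4 = 8.4 (a batch of 4 plates = 4 plates).
P(N = 8) = e^(−μ) μ^8/8! = e^(−8.4) · 8.4^8/40320 ≈ 0.1382.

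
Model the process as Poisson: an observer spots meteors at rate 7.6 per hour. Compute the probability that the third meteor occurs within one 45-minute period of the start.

0.9232

Over the interval, μ = 7.6 × 0.75 = 5.7 (a 45-minute period = 0.75 hours).
The third arrival falls in the interval iff at least 3 events occur there: P(S_3 ≤ t) = P(N ≥ 3) = 1 − P(N ≤ 2) ≈ 0.9232.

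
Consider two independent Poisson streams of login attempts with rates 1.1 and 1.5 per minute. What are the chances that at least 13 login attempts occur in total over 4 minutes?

0.2478

Independent Poisson processes superpose: combined rate λ = 1.1 + 1.5 = 2.6 per minute.
Over the interval, μ = 2.6 × 4 = 10.4 (4 minutes).
P(N ≥ 13) = 1 − P(N ≤ 12) ≈ 0.2478.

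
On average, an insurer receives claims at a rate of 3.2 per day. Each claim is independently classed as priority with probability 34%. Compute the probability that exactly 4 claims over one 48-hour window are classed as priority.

Thinning: the claims that are classed as priority themselves form a Poisson process with rate 0.34 × 3.2 = 1.088 per day.
Over the interval, μ = 1.088 × 2 = 2.176 (a 48-hour window = 2 days).
P(N = 4) = e^(−2.176) · 2.176^4/4! ≈ 0.1060.

0.1060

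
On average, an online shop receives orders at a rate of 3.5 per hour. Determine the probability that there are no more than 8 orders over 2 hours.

0.7291

Over the interval, μ = 3.5 × 2 = 7 (2 hours).
P(N ≤ 8) = Σ_{j=0}^{8} e^(−μ) μ^j/j! ≈ 0.7291.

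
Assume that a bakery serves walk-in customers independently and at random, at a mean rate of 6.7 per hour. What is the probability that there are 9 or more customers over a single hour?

0.2327

With mean μ = 6.7 per hour,
P(N ≥ 9) = 1 − P(N ≤ 8) = 1 − Σ_{j=0}^{8} e^(−μ) μ^j/j! ≈ 0.2327.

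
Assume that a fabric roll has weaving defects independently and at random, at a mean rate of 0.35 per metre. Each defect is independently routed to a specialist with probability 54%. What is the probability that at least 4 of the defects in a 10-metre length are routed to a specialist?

Thinning: the defects that are routed to a specialist themselves form a Poisson process with rate 0.54 × 0.35 = 0.189 per metre.
Over the interval, μ = 0.189 × 10 = 1.89 (a 10-metre length = 10 metres).
P(N ≥ 4) = 1 − P(N ≤ 3) ≈ 0.1236.

0.1236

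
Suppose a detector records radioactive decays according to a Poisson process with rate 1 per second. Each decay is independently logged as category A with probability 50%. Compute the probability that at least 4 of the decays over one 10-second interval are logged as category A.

Thinning: the decays that are logged as category A themselves form a Poisson process with rate 0.5 × 1 = 0.5 per second.
Over the interval, μ = 0.5 × 10 = 5 (a 10-second interval = 10 seconds).
P(N ≥ 4) = 1 − P(N ≤ 3) ≈ 0.7350.

0.7350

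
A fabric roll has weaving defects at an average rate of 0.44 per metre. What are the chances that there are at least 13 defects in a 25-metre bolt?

Over the interval, μ = 0.44 × 25 = 11 (a 25-metre bolt = 25 metres).
P(N ≥ 13) = 1 − P(N ≤ 12) = 1 − Σ_{j=0}^{12} e^(−μ) μ^j/j! ≈ 0.3113.

0.3113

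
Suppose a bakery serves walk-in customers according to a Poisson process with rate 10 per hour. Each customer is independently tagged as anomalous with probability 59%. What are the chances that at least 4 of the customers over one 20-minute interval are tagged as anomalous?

Thinning: the customers that are tagged as anomalous themselves form a Poisson process with rate 0.59 × 10 = 5.9 per hour.
Over the interval, μ = 5.9 × 1/3 ≈ 1.96667 (a 20-minute interval = 1/3 hours).
P(N ≥ 4) = 1 − P(N ≤ 3) ≈ 0.1369.

0.1369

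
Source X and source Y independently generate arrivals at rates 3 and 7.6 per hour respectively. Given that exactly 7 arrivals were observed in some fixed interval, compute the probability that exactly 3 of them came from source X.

0.2097

Given the total, each event is independently from source X with probability p = λ_X/(λ_X+λ_Y) = 3/10.6 ≈ 0.2830.
So K ~ Binomial(7, 3/10.6): P(K = 3) = C(7,3) · (3/10.6)^3 · (7.6/10.6)^4 ≈ 0.2097.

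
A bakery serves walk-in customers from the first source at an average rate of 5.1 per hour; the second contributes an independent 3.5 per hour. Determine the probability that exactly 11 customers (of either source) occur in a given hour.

Independent Poisson processes superpose: combined rate λ = 5.1 + 3.5 = 8.6 per hour.
So μ = 8.6.
P(N = 11) = e^(−8.6) · 8.6^11/11! ≈ 0.0878.

0.0878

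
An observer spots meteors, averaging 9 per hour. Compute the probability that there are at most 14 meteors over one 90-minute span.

0.6233

Over the interval, μ = 9 × 1.5 = 13.5 (a 90-minute span = 1.5 hours).
P(N ≤ 14) = Σ_{j=0}^{14} e^(−μ) μ^j/j! ≈ 0.6233.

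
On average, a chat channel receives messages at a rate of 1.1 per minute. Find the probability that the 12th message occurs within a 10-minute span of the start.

Over the interval, μ = 1.1 × 10 = 11 (a 10-minute span = 10 minutes).
The 12th arrival falls in the interval iff at least 12 events occur there: P(S_12 ≤ t) = P(N ≥ 12) = 1 − P(N ≤ 11) ≈ 0.4207.

0.4207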